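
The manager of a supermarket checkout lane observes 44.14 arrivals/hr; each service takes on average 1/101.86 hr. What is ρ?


ρ = λ/μ = 44.14/101.86 = 0.4333

Final: 0.4333


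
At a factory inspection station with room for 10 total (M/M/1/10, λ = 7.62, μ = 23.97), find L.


ρ = 7.62/23.97 = 0.3179
L = ρ[1 − (K+1)ρ^K + Kρ^(K+1)] / [(1−ρ)(1−ρ^(K+1))]
Numerator: 0.3179·(1 − 11·0.00001054 + 10·0.000003351) = 0.317871
Denominator: (0.6821)·(0.999997) = 0.682100
L = 0.317871/0.682100 = 0.4660

Final: 0.4660


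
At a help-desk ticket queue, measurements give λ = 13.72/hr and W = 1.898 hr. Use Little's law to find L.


L = λW = 13.72·1.898 = 26.0406

Final: 26.0406


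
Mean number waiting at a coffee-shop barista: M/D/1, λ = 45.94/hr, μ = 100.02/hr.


ρ = 45.94/100.02 = 0.4593
M/D/1: Lq = ρ²/(2(1−ρ)) = 0.2110/(2·0.5407) = 0.19509

Final: 0.19509


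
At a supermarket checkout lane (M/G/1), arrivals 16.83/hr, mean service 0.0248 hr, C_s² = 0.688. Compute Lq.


ρ = λ·E[S] = 16.83·0.0248 = 0.4174
Lq = ρ²(1+C_s²)/(2(1−ρ)) = 0.1742·(1+0.688)/(2·0.5826)
= 0.1742·1.6880/1.1652 = 0.25237

Final: 0.25237


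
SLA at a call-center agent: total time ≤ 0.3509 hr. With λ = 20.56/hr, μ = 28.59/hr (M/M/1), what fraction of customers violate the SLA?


W ~ Exponential(μ−λ) for M/M/1.
μ − λ = 28.59 − 20.56 = 8.0300
P(W > t) = e^{−(μ−λ)t} = e^{−2.8177} = 0.059742

Final: 0.059742


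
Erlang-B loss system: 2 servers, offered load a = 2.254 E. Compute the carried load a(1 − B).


B(2,2.254) = 0.438410 (Erlang-B)
Carried load = a(1 − B) = 2.254·(1 − 0.438410) = 2.254·0.561590 = 1.2658 E

Final: 1.2658 Erlangs


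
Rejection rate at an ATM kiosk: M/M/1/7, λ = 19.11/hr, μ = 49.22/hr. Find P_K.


ρ = λ/μ = 19.11/49.22 = 0.3883
P_K = (1−ρ)ρ^K/(1−ρ^(K+1)) = (0.6117·0.001330)/(1 − 0.0005164)
= 0.0008136/0.999484 = 0.0008140

Final: 0.0008140


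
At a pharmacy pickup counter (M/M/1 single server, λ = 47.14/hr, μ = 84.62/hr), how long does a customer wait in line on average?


ρ = 47.14/84.62 = 0.5571
Wq = ρ/(μ−λ) = 0.5571/(84.62 − 47.14) = 0.5571/37.48 = 0.01486 hr

Final: 0.01486 hr


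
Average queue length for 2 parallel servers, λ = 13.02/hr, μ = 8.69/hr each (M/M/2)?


a = λ/μ = 1.4983; ρ = a/2 = 0.7491
P₀ = 0.143421
Lq = P₀·a^c·ρ / (c!·(1−ρ)²) = 0.143421·2.24482·0.7491/(2·0.06293)
= 1.91625

Final: 1.91625


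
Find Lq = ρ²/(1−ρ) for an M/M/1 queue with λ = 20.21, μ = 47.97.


ρ = 20.21/47.97 = 0.4213
Lq = ρ²/(1−ρ) = 0.1775/0.5787 = 0.3067

Final: 0.3067


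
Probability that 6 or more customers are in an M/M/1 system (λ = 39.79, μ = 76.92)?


ρ = 39.79/76.92 = 0.5173
P(N ≥ n) = ρ^n = 0.5173^6 = 0.019161

Final: 0.019161


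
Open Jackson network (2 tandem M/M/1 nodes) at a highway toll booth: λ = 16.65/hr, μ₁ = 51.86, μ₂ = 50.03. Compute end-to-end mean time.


Each node sees arrival rate λ = 16.65/hr (tandem ⇒ throughput preserved).
W₁ = 1/(μ₁−λ) = 1/(51.86−16.65) = 0.02840 hr
W₂ = 1/(μ₂−λ) = 1/(50.03−16.65) = 0.02996 hr
W_total = W₁ + W₂ = 0.02840 + 0.02996 = 0.05836 hr

Final: 0.05836 hr


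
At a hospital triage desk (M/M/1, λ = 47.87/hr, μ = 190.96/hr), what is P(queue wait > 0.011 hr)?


ρ = 47.87/190.96 = 0.2507
P(Wq > t) = ρ·e^{−(μ−λ)t} = 0.2507·e^{−1.5740}
= 0.2507·0.207217 = 0.051945

Final: 0.051945


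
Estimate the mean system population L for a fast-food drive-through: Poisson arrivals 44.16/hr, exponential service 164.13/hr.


ρ = λ/μ = 44.16/164.13 = 0.2691
L = ρ/(1−ρ) = 0.2691/(1 − 0.2691) = 0.2691/0.7309 = 0.3681

Final: 0.3681


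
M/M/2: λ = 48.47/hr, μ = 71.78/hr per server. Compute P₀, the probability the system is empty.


a = λ/μ = 48.47/71.78 = 0.6753; ρ = a/c = 0.3376
Σ_{k=0}^{1} a^k/k! (terms k=0..1) = 1.00000 + 0.67526 = 1.67526
Tail: a^2/(2!(1−ρ)) = 0.45597/(2·0.6624) = 0.34420
P₀ = 1/(1.67526 + 0.34420) = 1/2.01946 = 0.495183

Final: 0.495183


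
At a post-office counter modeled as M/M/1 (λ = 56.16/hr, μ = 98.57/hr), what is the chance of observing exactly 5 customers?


ρ = 56.16/98.57 = 0.5697
P_n = (1−ρ)·ρ^n = (1 − 0.5697)·0.5697^5 = 0.4303·0.060036 = 0.025831

Final: 0.025831


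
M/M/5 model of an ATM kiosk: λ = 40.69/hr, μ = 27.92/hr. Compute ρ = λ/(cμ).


ρ = λ/(cμ) = 40.69/(5·27.92) = 40.69/139.60 = 0.2915

Final: 0.2915


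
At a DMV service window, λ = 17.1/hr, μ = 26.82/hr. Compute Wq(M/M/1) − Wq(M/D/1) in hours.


ρ = 17.1/26.82 = 0.6376
Wq(M/M/1) = ρ/(μ−λ) = 0.6376/9.72 = 0.06560 hr
Wq(M/D/1) = ρ/(2(μ−λ)) = 0.03280 hr
Savings = 0.06560 − 0.03280 = 0.03280 hr

Final: 0.03280 hr


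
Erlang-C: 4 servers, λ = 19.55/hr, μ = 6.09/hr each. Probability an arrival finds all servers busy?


a = λ/μ = 3.2102; ρ = a/4 = 0.8025
P₀ = 0.026820 (from M/M/c formula)
C(c,a) = [a^c/(c!(1−ρ))]·P₀ = [106.19838/(24·0.1975)]·0.026820
= 22.40984·0.026820 = 0.601021

Final: 0.601021


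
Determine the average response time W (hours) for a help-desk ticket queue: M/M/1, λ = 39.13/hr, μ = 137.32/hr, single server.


W = 1/(μ−λ) = 1/(137.32 − 39.13) = 1/98.19 = 0.01018 hr

Final: 0.01018 hr


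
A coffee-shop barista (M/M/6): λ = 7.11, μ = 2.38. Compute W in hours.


a = 2.9874; ρ = 0.4979; P₀ = 0.049601
Lq = P₀·a^c·ρ/(c!(1−ρ)²) = 0.09671
Wq = Lq/λ = 0.09671/7.11 = 0.01360 hr
W = Wq + 1/μ = 0.01360 + 0.42017 = 0.43377 hr

Final: 0.43377 hr


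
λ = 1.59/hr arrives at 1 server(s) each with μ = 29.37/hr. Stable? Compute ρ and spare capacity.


Total capacity cμ = 1·29.37 = 29.37/hr
ρ = λ/(cμ) = 1.59/29.37 = 0.05414
Stable ⇔ ρ < 1: YES
Spare capacity = cμ − λ = 29.37 − 1.59 = 27.78/hr

Final: ρ = 0.05414; stable; margin = 27.78/hr


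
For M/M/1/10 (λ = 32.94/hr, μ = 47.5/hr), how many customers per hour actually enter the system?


ρ = 0.6935; P_K = (1−ρ)ρ^10/(1−ρ^11) = 0.008028
λ_eff = λ(1 − P_K) = 32.94·(1 − 0.008028) = 32.94·0.991972 = 32.6756 /hr

Final: 32.6756 /hr


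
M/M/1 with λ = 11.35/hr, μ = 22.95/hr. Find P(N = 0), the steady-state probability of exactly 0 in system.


ρ = 11.35/22.95 = 0.4946
P_n = (1−ρ)·ρ^n = (1 − 0.4946)·0.4946^0 = 0.5054·1.000000 = 0.505447

Final: 0.505447


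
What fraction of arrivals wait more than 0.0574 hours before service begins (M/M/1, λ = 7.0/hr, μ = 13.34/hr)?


ρ = 7.0/13.34 = 0.5247
P(Wq > t) = ρ·e^{−(μ−λ)t} = 0.5247·e^{−0.3639}
= 0.5247·0.694950 = 0.364666

Final: 0.364666


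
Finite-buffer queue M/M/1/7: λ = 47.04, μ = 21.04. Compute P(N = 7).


ρ = λ/μ = 47.04/21.04 = 2.2357
P_K = (1−ρ)ρ^K/(1−ρ^(K+1)) = (-1.2357·279.222906)/(1 − 624.270224)
= -345.047318/-623.270224 = 0.553608

Final: 0.553608


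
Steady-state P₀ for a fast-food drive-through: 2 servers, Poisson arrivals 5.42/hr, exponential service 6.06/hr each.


a = λ/μ = 5.42/6.06 = 0.8944; ρ = a/c = 0.4472
Σ_{k=0}^{1} a^k/k! (terms k=0..1) = 1.00000 + 0.89439 = 1.89439
Tail: a^2/(2!(1−ρ)) = 0.79993/(2·0.5528) = 0.72352
P₀ = 1/(1.89439 + 0.72352) = 1/2.61791 = 0.381984

Final: 0.381984


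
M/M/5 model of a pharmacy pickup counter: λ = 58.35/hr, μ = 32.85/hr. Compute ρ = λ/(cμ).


ρ = λ/(cμ) = 58.35/(5·32.85) = 58.35/164.25 = 0.3553

Final: 0.3553


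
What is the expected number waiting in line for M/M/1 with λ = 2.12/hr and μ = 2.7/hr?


ρ = 2.12/2.7 = 0.7852
Lq = ρ²/(1−ρ) = 0.6165/0.2148 = 2.8700

Final: 2.8700


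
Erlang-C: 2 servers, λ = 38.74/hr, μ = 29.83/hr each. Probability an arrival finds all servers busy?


a = λ/μ = 1.2987; ρ = a/2 = 0.6493
P₀ = 0.212602 (from M/M/c formula)
C(c,a) = [a^c/(c!(1−ρ))]·P₀ = [1.68660/(2·0.3507)]·0.212602
= 2.40494·0.212602 = 0.511294

Final: 0.511294


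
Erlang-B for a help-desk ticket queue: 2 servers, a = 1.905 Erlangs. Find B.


B(c,a) = (a^c/c!) / Σ_{k=0}^{c} a^k/k!
a^2/2! = 1.814512
Σ terms (k=0..2): 1.00000 + 1.90500 + 1.81451 = 4.719513
B = 1.814512/4.719513 = 0.384470

Final: 0.384470


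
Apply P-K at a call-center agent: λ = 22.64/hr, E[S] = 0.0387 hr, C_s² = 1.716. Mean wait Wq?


ρ = λ·E[S] = 22.64·0.0387 = 0.8762
E[S²] = E[S]²(1+C_s²) = 0.0387²·(1+1.716) = 0.004068
Wq = λ·E[S²]/(2(1−ρ)) = 22.64·0.004068/(2·0.1238) = 0.37185 hr

Final: 0.37185 hr


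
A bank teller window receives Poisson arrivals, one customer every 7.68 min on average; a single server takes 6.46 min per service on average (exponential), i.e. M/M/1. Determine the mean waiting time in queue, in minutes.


λ = 60/7.68 = 7.8125 /hr
μ = 60/6.46 = 9.2879 /hr
ρ = λ/μ = 7.8125/9.2879 = 0.8411
Wq = ρ/(μ−λ) = 0.8411/(9.2879−7.8125) = 0.57010 hr
In minutes: 0.57010·60 = 34.206 min

Final: 34.206 min


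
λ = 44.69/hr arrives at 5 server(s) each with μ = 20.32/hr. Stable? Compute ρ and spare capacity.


Total capacity cμ = 5·20.32 = 101.60/hr
ρ = λ/(cμ) = 44.69/101.60 = 0.4399
Stable ⇔ ρ < 1: YES
Spare capacity = cμ − λ = 101.60 − 44.69 = 56.91/hr

Final: ρ = 0.4399; stable; margin = 56.91/hr


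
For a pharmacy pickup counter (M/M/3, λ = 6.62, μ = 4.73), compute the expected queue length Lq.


a = λ/μ = 1.3996; ρ = a/3 = 0.4665
P₀ = 0.236101
Lq = P₀·a^c·ρ / (c!·(1−ρ)²) = 0.236101·2.74151·0.4665/(6·0.28459)
= 0.17684

Final: 0.17684


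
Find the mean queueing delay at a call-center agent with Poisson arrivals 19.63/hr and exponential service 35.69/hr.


ρ = 19.63/35.69 = 0.5500
Wq = ρ/(μ−λ) = 0.5500/(35.69 − 19.63) = 0.5500/16.06 = 0.03425 hr

Final: 0.03425 hr


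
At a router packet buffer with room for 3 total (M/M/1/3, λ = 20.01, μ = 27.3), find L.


ρ = 20.01/27.3 = 0.7330
L = ρ[1 − (K+1)ρ^K + Kρ^(K+1)] / [(1−ρ)(1−ρ^(K+1))]
Numerator: 0.7330·(1 − 4·0.393780 + 3·0.288628) = 0.213120
Denominator: (0.2670)·(0.711372) = 0.189960
L = 0.213120/0.189960 = 1.1219

Final: 1.1219


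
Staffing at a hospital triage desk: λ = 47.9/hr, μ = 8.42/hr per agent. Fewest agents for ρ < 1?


Stability requires cμ > λ ⇔ c > λ/μ.
λ/μ = 47.9/8.42 = 5.6888
Minimum integer c = ⌊5.6888⌋ + 1 = 6
Check: 6·8.42 = 50.52 > 47.9, while 5·8.42 = 42.10 ≤ 47.9

Final: 6 servers


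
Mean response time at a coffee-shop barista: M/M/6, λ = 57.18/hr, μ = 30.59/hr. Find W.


a = 1.8692; ρ = 0.3115; P₀ = 0.154090
Lq = P₀·a^c·ρ/(c!(1−ρ)²) = 0.006000
Wq = Lq/λ = 0.006000/57.18 = 0.0001049 hr
W = Wq + 1/μ = 0.0001049 + 0.03269 = 0.03280 hr

Final: 0.03280 hr


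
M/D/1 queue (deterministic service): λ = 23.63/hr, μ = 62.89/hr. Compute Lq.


ρ = 23.63/62.89 = 0.3757
M/D/1: Lq = ρ²/(2(1−ρ)) = 0.1412/(2·0.6243) = 0.11307

Final: 0.11307


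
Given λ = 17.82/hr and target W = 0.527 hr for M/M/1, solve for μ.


W = 1/(μ−λ) ⇒ μ − λ = 1/W = 1/0.527 = 1.8975
μ = λ + 1/W = 17.82 + 1.8975 = 19.7175 per hr

Final: 19.7175 /hr


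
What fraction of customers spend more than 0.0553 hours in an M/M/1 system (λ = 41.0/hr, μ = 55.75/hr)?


W ~ Exponential(μ−λ) for M/M/1.
μ − λ = 55.75 − 41.0 = 14.7500
P(W > t) = e^{−(μ−λ)t} = e^{−0.8157} = 0.442341

Final: 0.442341


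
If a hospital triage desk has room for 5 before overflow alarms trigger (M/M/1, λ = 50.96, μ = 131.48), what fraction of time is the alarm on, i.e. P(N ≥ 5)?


ρ = 50.96/131.48 = 0.3876
P(N ≥ n) = ρ^n = 0.3876^5 = 0.008747

Final: 0.008747


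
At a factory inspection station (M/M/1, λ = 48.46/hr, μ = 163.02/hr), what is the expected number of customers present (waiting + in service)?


ρ = λ/μ = 48.46/163.02 = 0.2973
L = ρ/(1−ρ) = 0.2973/(1 − 0.2973) = 0.2973/0.7027 = 0.4230

Final: 0.4230


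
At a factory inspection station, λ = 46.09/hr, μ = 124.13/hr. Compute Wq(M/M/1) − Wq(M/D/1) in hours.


ρ = 46.09/124.13 = 0.3713
Wq(M/M/1) = ρ/(μ−λ) = 0.3713/78.04 = 0.004758 hr
Wq(M/D/1) = ρ/(2(μ−λ)) = 0.002379 hr
Savings = 0.004758 − 0.002379 = 0.002379 hr

Final: 0.002379 hr


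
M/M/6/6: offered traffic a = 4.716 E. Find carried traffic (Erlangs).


B(6,4.716) = 0.170441 (Erlang-B)
Carried load = a(1 − B) = 4.716·(1 − 0.170441) = 4.716·0.829559 = 3.9122 E

Final: 3.9122 Erlangs


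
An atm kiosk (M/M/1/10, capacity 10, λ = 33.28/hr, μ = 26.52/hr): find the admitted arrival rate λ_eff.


ρ = 1.2549; P_K = (1−ρ)ρ^10/(1−ρ^11) = 0.221336
λ_eff = λ(1 − P_K) = 33.28·(1 − 0.221336) = 33.28·0.778664 = 25.9139 /hr

Final: 25.9139 /hr


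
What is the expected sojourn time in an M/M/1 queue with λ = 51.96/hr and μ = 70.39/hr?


W = 1/(μ−λ) = 1/(70.39 − 51.96) = 1/18.43 = 0.05426 hr

Final: 0.05426 hr


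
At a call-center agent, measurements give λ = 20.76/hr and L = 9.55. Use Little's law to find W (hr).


W = L/λ = 9.55/20.76 = 0.4600 hr

Final: 0.4600 hr


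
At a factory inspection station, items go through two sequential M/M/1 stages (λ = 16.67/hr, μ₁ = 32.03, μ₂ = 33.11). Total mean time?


Each node sees arrival rate λ = 16.67/hr (tandem ⇒ throughput preserved).
W₁ = 1/(μ₁−λ) = 1/(32.03−16.67) = 0.06510 hr
W₂ = 1/(μ₂−λ) = 1/(33.11−16.67) = 0.06083 hr
W_total = W₁ + W₂ = 0.06510 + 0.06083 = 0.12593 hr

Final: 0.12593 hr


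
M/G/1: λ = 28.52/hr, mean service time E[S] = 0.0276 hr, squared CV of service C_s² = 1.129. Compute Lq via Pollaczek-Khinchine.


ρ = λ·E[S] = 28.52·0.0276 = 0.7872
Lq = ρ²(1+C_s²)/(2(1−ρ)) = 0.6196·(1+1.129)/(2·0.2128)
= 0.6196·2.1290/0.4257 = 3.09880

Final: 3.09880


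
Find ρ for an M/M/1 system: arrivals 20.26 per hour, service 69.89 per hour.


ρ = λ/μ = 20.26/69.89 = 0.2899

Final: 0.2899


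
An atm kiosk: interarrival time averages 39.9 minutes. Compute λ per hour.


λ = 1/(interarrival time) in consistent units.
1 hour = 60 min, so λ = 60/39.9 = 1.5038 per hour

Final: 1.5038 /hr


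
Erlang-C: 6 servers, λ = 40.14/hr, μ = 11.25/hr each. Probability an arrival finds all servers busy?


a = λ/μ = 3.5680; ρ = a/6 = 0.5947
P₀ = 0.026921 (from M/M/c formula)
C(c,a) = [a^c/(c!(1−ρ))]·P₀ = [2063.23679/(720·0.4053)]·0.026921
= 7.06975·0.026921 = 0.190327

Final: 0.190327


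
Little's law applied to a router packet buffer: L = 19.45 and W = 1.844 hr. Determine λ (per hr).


λ = L/W = 19.45/1.844 = 10.5477 /hr

Final: 10.5477 /hr


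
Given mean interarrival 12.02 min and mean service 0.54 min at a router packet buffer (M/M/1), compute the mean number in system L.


λ = 60/12.02 = 4.9917 /hr
μ = 60/0.54 = 111.1111 /hr
ρ = λ/μ = 4.9917/111.1111 = 0.04493
L = ρ/(1−ρ) = 0.04493/0.9551 = 0.04704

Final: 0.04704


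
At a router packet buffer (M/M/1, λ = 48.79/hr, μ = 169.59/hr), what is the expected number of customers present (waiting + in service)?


ρ = λ/μ = 48.79/169.59 = 0.2877
L = ρ/(1−ρ) = 0.2877/(1 − 0.2877) = 0.2877/0.7123 = 0.4039

Final: 0.4039


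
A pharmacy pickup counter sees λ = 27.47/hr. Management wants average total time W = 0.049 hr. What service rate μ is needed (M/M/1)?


W = 1/(μ−λ) ⇒ μ − λ = 1/W = 1/0.049 = 20.4082
μ = λ + 1/W = 27.47 + 20.4082 = 47.8782 per hr

Final: 47.8782 /hr


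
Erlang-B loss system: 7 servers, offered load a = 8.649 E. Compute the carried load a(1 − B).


B(7,8.649) = 0.343525 (Erlang-B)
Carried load = a(1 − B) = 8.649·(1 − 0.343525) = 8.649·0.656475 = 5.6778 E

Final: 5.6778 Erlangs


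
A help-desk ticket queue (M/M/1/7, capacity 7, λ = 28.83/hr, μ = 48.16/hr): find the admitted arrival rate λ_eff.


ρ = 0.5986; P_K = (1−ρ)ρ^7/(1−ρ^8) = 0.011243
λ_eff = λ(1 − P_K) = 28.83·(1 − 0.011243) = 28.83·0.988757 = 28.5059 /hr

Final: 28.5059 /hr


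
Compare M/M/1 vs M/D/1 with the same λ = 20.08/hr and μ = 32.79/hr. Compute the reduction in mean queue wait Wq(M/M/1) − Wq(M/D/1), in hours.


ρ = 20.08/32.79 = 0.6124
Wq(M/M/1) = ρ/(μ−λ) = 0.6124/12.71 = 0.04818 hr
Wq(M/D/1) = ρ/(2(μ−λ)) = 0.02409 hr
Savings = 0.04818 − 0.02409 = 0.02409 hr

Final: 0.02409 hr


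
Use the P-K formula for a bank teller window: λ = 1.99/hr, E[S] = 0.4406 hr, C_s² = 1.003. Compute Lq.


ρ = λ·E[S] = 1.99·0.4406 = 0.8768
Lq = ρ²(1+C_s²)/(2(1−ρ)) = 0.7688·(1+1.003)/(2·0.1232)
= 0.7688·2.0030/0.2464 = 6.24905

Final: 6.24905


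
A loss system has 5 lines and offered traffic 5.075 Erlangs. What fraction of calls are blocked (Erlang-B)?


B(c,a) = (a^c/c!) / Σ_{k=0}^{c} a^k/k!
a^5/5! = 28.054271
Σ terms (k=0..5): 1.00000 + 5.07500 + 12.87781 + 21.78497 + 27.63968 + 28.05427 = 96.431725
B = 28.054271/96.431725 = 0.290924

Final: 0.290924


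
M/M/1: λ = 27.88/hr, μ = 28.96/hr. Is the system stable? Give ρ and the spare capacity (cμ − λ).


Total capacity cμ = 1·28.96 = 28.96/hr
ρ = λ/(cμ) = 27.88/28.96 = 0.9627
Stable ⇔ ρ < 1: YES
Spare capacity = cμ − λ = 28.96 − 27.88 = 1.08/hr

Final: ρ = 0.9627; stable; margin = 1.08/hr


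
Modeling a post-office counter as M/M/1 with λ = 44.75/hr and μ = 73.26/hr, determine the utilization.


ρ = λ/μ = 44.75/73.26 = 0.6108

Final: 0.6108


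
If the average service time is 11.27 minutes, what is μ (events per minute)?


μ = 1/(service time) in consistent units.
1 minute = 1 min, so μ = 1/11.27 = 0.08873 per minute

Final: 0.08873 /min


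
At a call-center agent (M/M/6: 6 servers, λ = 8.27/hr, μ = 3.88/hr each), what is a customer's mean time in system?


a = 2.1314; ρ = 0.3552; P₀ = 0.118408
Lq = P₀·a^c·ρ/(c!(1−ρ)²) = 0.01318
Wq = Lq/λ = 0.01318/8.27 = 0.001593 hr
W = Wq + 1/μ = 0.001593 + 0.25773 = 0.25933 hr

Final: 0.25933 hr


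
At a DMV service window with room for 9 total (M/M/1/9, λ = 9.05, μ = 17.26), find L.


ρ = 9.05/17.26 = 0.5243
L = ρ[1 − (K+1)ρ^K + Kρ^(K+1)] / [(1−ρ)(1−ρ^(K+1))]
Numerator: 0.5243·(1 − 10·0.002996 + 9·0.001571) = 0.516039
Denominator: (0.4757)·(0.998429) = 0.474919
L = 0.516039/0.474919 = 1.0866

Final: 1.0866


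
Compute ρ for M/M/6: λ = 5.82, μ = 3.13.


ρ = λ/(cμ) = 5.82/(6·3.13) = 5.82/18.78 = 0.3099

Final: 0.3099


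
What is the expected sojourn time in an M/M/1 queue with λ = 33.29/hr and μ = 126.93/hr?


W = 1/(μ−λ) = 1/(126.93 − 33.29) = 1/93.64 = 0.01068 hr

Final: 0.01068 hr


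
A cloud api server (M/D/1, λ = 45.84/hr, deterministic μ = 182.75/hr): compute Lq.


ρ = 45.84/182.75 = 0.2508
M/D/1: Lq = ρ²/(2(1−ρ)) = 0.06292/(2·0.7492) = 0.04199

Final: 0.04199


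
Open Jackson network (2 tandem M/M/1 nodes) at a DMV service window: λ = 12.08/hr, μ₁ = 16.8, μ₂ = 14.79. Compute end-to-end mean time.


Each node sees arrival rate λ = 12.08/hr (tandem ⇒ throughput preserved).
W₁ = 1/(μ₁−λ) = 1/(16.8−12.08) = 0.21186 hr
W₂ = 1/(μ₂−λ) = 1/(14.79−12.08) = 0.36900 hr
W_total = W₁ + W₂ = 0.21186 + 0.36900 = 0.58087 hr

Final: 0.58087 hr


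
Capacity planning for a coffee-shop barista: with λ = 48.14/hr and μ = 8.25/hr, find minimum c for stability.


Stability requires cμ > λ ⇔ c > λ/μ.
λ/μ = 48.14/8.25 = 5.8352
Minimum integer c = ⌊5.8352⌋ + 1 = 6
Check: 6·8.25 = 49.50 > 48.14, while 5·8.25 = 41.25 ≤ 48.14

Final: 6 servers


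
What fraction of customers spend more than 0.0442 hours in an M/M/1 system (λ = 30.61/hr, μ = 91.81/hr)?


W ~ Exponential(μ−λ) for M/M/1.
μ − λ = 91.81 − 30.61 = 61.2000
P(W > t) = e^{−(μ−λ)t} = e^{−2.7050} = 0.066868

Final: 0.066868


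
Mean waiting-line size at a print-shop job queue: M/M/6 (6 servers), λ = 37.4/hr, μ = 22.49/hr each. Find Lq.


a = λ/μ = 1.6630; ρ = a/6 = 0.2772
P₀ = 0.189486
Lq = P₀·a^c·ρ / (c!·(1−ρ)²) = 0.189486·21.14915·0.2772/(720·0.52250)
= 0.002952

Final: 0.002952


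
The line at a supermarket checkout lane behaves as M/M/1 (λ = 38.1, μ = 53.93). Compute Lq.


ρ = 38.1/53.93 = 0.7065
Lq = ρ²/(1−ρ) = 0.4991/0.2935 = 1.7004

Final: 1.7004


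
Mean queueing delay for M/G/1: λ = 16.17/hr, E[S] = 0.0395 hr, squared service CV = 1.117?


ρ = λ·E[S] = 16.17·0.0395 = 0.6387
E[S²] = E[S]²(1+C_s²) = 0.0395²·(1+1.117) = 0.003303
Wq = λ·E[S²]/(2(1−ρ)) = 16.17·0.003303/(2·0.3613) = 0.07392 hr

Final: 0.07392 hr


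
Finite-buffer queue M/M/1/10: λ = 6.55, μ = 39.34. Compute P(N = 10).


ρ = λ/μ = 6.55/39.34 = 0.1665
P_K = (1−ρ)ρ^K/(1−ρ^(K+1)) = (0.8335·0.00000001637)/(1 − 0.000000002726)
= 0.00000001365/1.000000 = 0.00000001365

Final: 0.00000001365


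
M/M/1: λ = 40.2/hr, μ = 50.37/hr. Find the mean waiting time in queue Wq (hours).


ρ = 40.2/50.37 = 0.7981
Wq = ρ/(μ−λ) = 0.7981/(50.37 − 40.2) = 0.7981/10.17 = 0.07848 hr

Final: 0.07848 hr


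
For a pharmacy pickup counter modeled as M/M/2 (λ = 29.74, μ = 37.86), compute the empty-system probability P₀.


a = λ/μ = 29.74/37.86 = 0.7855; ρ = a/c = 0.3928
Σ_{k=0}^{1} a^k/k! (terms k=0..1) = 1.00000 + 0.78553 = 1.78553
Tail: a^2/(2!(1−ρ)) = 0.61705/(2·0.6072) = 0.50808
P₀ = 1/(1.78553 + 0.50808) = 1/2.29361 = 0.435995

Final: 0.435995


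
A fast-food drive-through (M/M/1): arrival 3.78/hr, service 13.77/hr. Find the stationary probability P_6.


ρ = 3.78/13.77 = 0.2745
P_n = (1−ρ)·ρ^n = (1 − 0.2745)·0.2745^6 = 0.7255·0.0004279 = 0.0003104

Final: 0.0003104


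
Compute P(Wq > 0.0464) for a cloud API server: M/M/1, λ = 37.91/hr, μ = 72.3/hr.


ρ = 37.91/72.3 = 0.5243
P(Wq > t) = ρ·e^{−(μ−λ)t} = 0.5243·e^{−1.5957}
= 0.5243·0.202767 = 0.106320

Final: 0.106320


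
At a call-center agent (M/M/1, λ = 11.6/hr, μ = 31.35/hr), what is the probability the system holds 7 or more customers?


ρ = 11.6/31.35 = 0.3700
P(N ≥ n) = ρ^n = 0.3700^7 = 0.0009496

Final: 0.0009496


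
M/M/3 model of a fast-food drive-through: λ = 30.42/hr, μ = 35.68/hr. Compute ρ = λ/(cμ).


ρ = λ/(cμ) = 30.42/(3·35.68) = 30.42/107.04 = 0.2842

Final: 0.2842


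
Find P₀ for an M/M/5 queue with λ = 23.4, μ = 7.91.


a = λ/μ = 23.4/7.91 = 2.9583; ρ = a/c = 0.5917
Σ_{k=0}^{4} a^k/k! (terms k=0..4) = 1.00000 + 2.95828 + 4.37571 + 4.31486 + 3.19114 = 15.84000
Tail: a^5/(5!(1−ρ)) = 226.56711/(120·0.4083) = 4.62370
P₀ = 1/(15.84000 + 4.62370) = 1/20.46370 = 0.048867

Final: 0.048867


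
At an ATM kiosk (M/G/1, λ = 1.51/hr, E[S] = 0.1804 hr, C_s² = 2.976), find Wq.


ρ = λ·E[S] = 1.51·0.1804 = 0.2724
E[S²] = E[S]²(1+C_s²) = 0.1804²·(1+2.976) = 0.129396
Wq = λ·E[S²]/(2(1−ρ)) = 1.51·0.129396/(2·0.7276) = 0.13427 hr

Final: 0.13427 hr


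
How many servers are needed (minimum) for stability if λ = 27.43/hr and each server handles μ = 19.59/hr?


Stability requires cμ > λ ⇔ c > λ/μ.
λ/μ = 27.43/19.59 = 1.4002
Minimum integer c = ⌊1.4002⌋ + 1 = 2
Check: 2·19.59 = 39.18 > 27.43, while 1·19.59 = 19.59 ≤ 27.43

Final: 2 servers


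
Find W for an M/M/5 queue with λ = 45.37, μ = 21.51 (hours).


a = 2.1093; ρ = 0.4219; P₀ = 0.120132
Lq = P₀·a^c·ρ/(c!(1−ρ)²) = 0.05275
Wq = Lq/λ = 0.05275/45.37 = 0.001163 hr
W = Wq + 1/μ = 0.001163 + 0.04649 = 0.04765 hr

Final: 0.04765 hr


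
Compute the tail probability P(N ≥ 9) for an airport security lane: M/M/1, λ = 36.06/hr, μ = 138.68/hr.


ρ = 36.06/138.68 = 0.2600
P(N ≥ n) = ρ^n = 0.2600^9 = 0.000005434

Final: 0.000005434


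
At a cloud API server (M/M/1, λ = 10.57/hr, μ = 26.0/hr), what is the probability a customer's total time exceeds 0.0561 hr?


W ~ Exponential(μ−λ) for M/M/1.
μ − λ = 26.0 − 10.57 = 15.4300
P(W > t) = e^{−(μ−λ)t} = e^{−0.8656} = 0.420789

Final: 0.420789


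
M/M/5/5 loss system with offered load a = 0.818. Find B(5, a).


B(c,a) = (a^c/c!) / Σ_{k=0}^{c} a^k/k!
a^5/5! = 0.003052
Σ terms (k=0..5): 1.00000 + 0.81800 + 0.33456 + 0.09122 + 0.01866 + 0.003052 = 2.265493
B = 0.003052/2.265493 = 0.001347

Final: 0.001347


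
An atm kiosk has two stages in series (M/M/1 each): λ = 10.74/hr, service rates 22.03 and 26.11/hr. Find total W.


Each node sees arrival rate λ = 10.74/hr (tandem ⇒ throughput preserved).
W₁ = 1/(μ₁−λ) = 1/(22.03−10.74) = 0.08857 hr
W₂ = 1/(μ₂−λ) = 1/(26.11−10.74) = 0.06506 hr
W_total = W₁ + W₂ = 0.08857 + 0.06506 = 0.15364 hr

Final: 0.15364 hr


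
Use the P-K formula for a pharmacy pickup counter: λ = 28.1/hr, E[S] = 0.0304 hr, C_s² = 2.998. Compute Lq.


ρ = λ·E[S] = 28.1·0.0304 = 0.8542
Lq = ρ²(1+C_s²)/(2(1−ρ)) = 0.7297·(1+2.998)/(2·0.1458)
= 0.7297·3.9980/0.2915 = 10.00770

Final: 10.00770


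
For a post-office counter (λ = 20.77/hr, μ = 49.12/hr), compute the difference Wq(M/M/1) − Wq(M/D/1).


ρ = 20.77/49.12 = 0.4228
Wq(M/M/1) = ρ/(μ−λ) = 0.4228/28.35 = 0.01492 hr
Wq(M/D/1) = ρ/(2(μ−λ)) = 0.007458 hr
Savings = 0.01492 − 0.007458 = 0.007458 hr

Final: 0.007458 hr


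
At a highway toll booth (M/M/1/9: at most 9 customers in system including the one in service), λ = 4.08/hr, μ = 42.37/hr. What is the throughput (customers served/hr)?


ρ = 0.09629; P_K = (1−ρ)ρ^9/(1−ρ^10) = 6.433e-10
λ_eff = λ(1 − P_K) = 4.08·(1 − 6.433e-10) = 4.08·1.000000 = 4.0800 /hr

Final: 4.0800 /hr


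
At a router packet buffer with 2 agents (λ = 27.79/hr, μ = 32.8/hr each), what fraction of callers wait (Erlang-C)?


a = λ/μ = 0.8473; ρ = a/2 = 0.4236
P₀ = 0.404861 (from M/M/c formula)
C(c,a) = [a^c/(c!(1−ρ))]·P₀ = [0.71784/(2·0.5764)]·0.404861
= 0.62273·0.404861 = 0.252117

Final: 0.252117


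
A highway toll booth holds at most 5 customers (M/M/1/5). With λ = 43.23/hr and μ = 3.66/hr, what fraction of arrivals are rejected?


ρ = λ/μ = 43.23/3.66 = 11.8115
P_K = (1−ρ)ρ^K/(1−ρ^(K+1)) = (-10.8115·229890.354881)/(1 − 2715344.273638)
= -2485453.918756/-2715343.273638 = 0.915337

Final: 0.915337


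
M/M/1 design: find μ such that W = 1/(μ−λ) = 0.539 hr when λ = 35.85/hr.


W = 1/(μ−λ) ⇒ μ − λ = 1/W = 1/0.539 = 1.8553
μ = λ + 1/W = 35.85 + 1.8553 = 37.7053 per hr

Final: 37.7053 /hr


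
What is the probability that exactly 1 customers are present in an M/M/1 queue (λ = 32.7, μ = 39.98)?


ρ = 32.7/39.98 = 0.8179
P_n = (1−ρ)·ρ^n = (1 − 0.8179)·0.8179^1 = 0.1821·0.817909 = 0.148934

Final: 0.148934


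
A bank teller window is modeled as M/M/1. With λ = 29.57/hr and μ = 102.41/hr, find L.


ρ = λ/μ = 29.57/102.41 = 0.2887
L = ρ/(1−ρ) = 0.2887/(1 − 0.2887) = 0.2887/0.7113 = 0.4060

Final: 0.4060


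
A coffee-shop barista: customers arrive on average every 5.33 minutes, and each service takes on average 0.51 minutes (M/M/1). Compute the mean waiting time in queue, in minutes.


λ = 60/5.33 = 11.2570 /hr
μ = 60/0.51 = 117.6471 /hr
ρ = λ/μ = 11.2570/117.6471 = 0.09568
Wq = ρ/(μ−λ) = 0.09568/(117.6471−11.2570) = 0.0008994 hr
In minutes: 0.0008994·60 = 0.05396 min

Final: 0.05396 min


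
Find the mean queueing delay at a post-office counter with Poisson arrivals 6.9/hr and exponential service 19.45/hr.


ρ = 6.9/19.45 = 0.3548
Wq = ρ/(μ−λ) = 0.3548/(19.45 − 6.9) = 0.3548/12.55 = 0.02827 hr

Final: 0.02827 hr


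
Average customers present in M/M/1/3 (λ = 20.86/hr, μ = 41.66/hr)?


ρ = 20.86/41.66 = 0.5007
L = ρ[1 − (K+1)ρ^K + Kρ^(K+1)] / [(1−ρ)(1−ρ^(K+1))]
Numerator: 0.5007·(1 − 4·0.125541 + 3·0.062861) = 0.343704
Denominator: (0.4993)·(0.937139) = 0.467895
L = 0.343704/0.467895 = 0.7346

Final: 0.7346


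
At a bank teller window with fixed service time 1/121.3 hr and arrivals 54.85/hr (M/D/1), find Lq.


ρ = 54.85/121.3 = 0.4522
M/D/1: Lq = ρ²/(2(1−ρ)) = 0.2045/(2·0.5478) = 0.18662

Final: 0.18662


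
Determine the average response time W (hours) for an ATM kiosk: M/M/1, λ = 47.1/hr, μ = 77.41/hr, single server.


W = 1/(μ−λ) = 1/(77.41 − 47.1) = 1/30.31 = 0.03299 hr

Final: 0.03299 hr


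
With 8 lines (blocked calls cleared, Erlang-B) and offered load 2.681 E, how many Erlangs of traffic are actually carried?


B(8,2.681) = 0.004543 (Erlang-B)
Carried load = a(1 − B) = 2.681·(1 − 0.004543) = 2.681·0.995457 = 2.6688 E

Final: 2.6688 Erlangs


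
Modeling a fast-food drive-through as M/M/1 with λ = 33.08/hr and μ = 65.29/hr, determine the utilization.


ρ = λ/μ = 33.08/65.29 = 0.5067

Final: 0.5067


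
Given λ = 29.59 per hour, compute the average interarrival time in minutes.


Mean interarrival time = 1/λ = 1/29.59 hour = 0.03380 hour
In minutes: 0.03380 × 60 = 2.0277 min

Final: 2.0277 min


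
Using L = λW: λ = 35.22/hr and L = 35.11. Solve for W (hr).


W = L/λ = 35.11/35.22 = 0.9969 hr

Final: 0.9969 hr


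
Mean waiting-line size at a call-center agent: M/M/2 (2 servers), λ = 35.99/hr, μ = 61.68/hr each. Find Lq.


a = λ/μ = 0.5835; ρ = a/2 = 0.2917
P₀ = 0.548290
Lq = P₀·a^c·ρ / (c!·(1−ρ)²) = 0.548290·0.34047·0.2917/(2·0.50162)
= 0.05429

Final: 0.05429


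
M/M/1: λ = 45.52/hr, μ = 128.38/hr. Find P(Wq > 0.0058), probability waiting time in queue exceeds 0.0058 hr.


ρ = 45.52/128.38 = 0.3546
P(Wq > t) = ρ·e^{−(μ−λ)t} = 0.3546·e^{−0.4806}
= 0.3546·0.618420 = 0.219275

Final: 0.219275


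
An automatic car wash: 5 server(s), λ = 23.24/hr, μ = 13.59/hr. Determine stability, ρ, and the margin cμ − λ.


Total capacity cμ = 5·13.59 = 67.95/hr
ρ = λ/(cμ) = 23.24/67.95 = 0.3420
Stable ⇔ ρ < 1: YES
Spare capacity = cμ − λ = 67.95 − 23.24 = 44.71/hr

Final: ρ = 0.3420; stable; margin = 44.71/hr


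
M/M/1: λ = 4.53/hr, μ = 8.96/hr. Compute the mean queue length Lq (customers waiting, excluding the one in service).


ρ = 4.53/8.96 = 0.5056
Lq = ρ²/(1−ρ) = 0.2556/0.4944 = 0.5170

Final: 0.5170


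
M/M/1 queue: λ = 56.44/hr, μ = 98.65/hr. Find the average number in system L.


ρ = λ/μ = 56.44/98.65 = 0.5721
L = ρ/(1−ρ) = 0.5721/(1 − 0.5721) = 0.5721/0.4279 = 1.3371

Final: 1.3371


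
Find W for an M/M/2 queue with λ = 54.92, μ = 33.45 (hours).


a = 1.6419; ρ = 0.8209; P₀ = 0.098342
Lq = P₀·a^c·ρ/(c!(1−ρ)²) = 3.39328
Wq = Lq/λ = 3.39328/54.92 = 0.06179 hr
W = Wq + 1/μ = 0.06179 + 0.02990 = 0.09168 hr

Final: 0.09168 hr


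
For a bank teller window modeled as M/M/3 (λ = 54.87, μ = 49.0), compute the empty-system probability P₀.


a = λ/μ = 54.87/49.0 = 1.1198; ρ = a/c = 0.3733
Σ_{k=0}^{2} a^k/k! (terms k=0..2) = 1.00000 + 1.11980 + 0.62697 = 2.74677
Tail: a^3/(3!(1−ρ)) = 1.40416/(6·0.6267) = 0.37341
P₀ = 1/(2.74677 + 0.37341) = 1/3.12017 = 0.320495

Final: 0.320495


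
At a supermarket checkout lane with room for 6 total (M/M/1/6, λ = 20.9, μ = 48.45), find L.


ρ = 20.9/48.45 = 0.4314
L = ρ[1 − (K+1)ρ^K + Kρ^(K+1)] / [(1−ρ)(1−ρ^(K+1))]
Numerator: 0.4314·(1 − 7·0.006443 + 6·0.002780) = 0.419110
Denominator: (0.5686)·(0.997220) = 0.567047
L = 0.419110/0.567047 = 0.7391

Final: 0.7391


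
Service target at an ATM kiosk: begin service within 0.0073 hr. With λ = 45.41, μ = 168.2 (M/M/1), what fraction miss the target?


ρ = 45.41/168.2 = 0.2700
P(Wq > t) = ρ·e^{−(μ−λ)t} = 0.2700·e^{−0.8964}
= 0.2700·0.408049 = 0.110164

Final: 0.110164


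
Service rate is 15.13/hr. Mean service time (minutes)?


Mean service time = 1/μ = 1/15.13 hour = 0.06609 hour
In minutes: 0.06609 × 60 = 3.9656 min

Final: 3.9656 min


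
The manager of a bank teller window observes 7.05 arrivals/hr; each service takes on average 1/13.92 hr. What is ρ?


ρ = λ/μ = 7.05/13.92 = 0.5065

Final: 0.5065


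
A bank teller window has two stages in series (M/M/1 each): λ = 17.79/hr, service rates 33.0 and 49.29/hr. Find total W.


Each node sees arrival rate λ = 17.79/hr (tandem ⇒ throughput preserved).
W₁ = 1/(μ₁−λ) = 1/(33.0−17.79) = 0.06575 hr
W₂ = 1/(μ₂−λ) = 1/(49.29−17.79) = 0.03175 hr
W_total = W₁ + W₂ = 0.06575 + 0.03175 = 0.09749 hr

Final: 0.09749 hr


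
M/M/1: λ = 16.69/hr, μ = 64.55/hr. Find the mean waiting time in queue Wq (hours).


ρ = 16.69/64.55 = 0.2586
Wq = ρ/(μ−λ) = 0.2586/(64.55 − 16.69) = 0.2586/47.86 = 0.005402 hr

Final: 0.005402 hr


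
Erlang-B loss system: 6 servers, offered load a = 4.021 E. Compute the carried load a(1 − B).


B(6,4.021) = 0.118683 (Erlang-B)
Carried load = a(1 − B) = 4.021·(1 − 0.118683) = 4.021·0.881317 = 3.5438 E

Final: 3.5438 Erlangs


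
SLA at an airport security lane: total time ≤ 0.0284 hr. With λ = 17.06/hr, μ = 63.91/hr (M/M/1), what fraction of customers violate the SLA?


W ~ Exponential(μ−λ) for M/M/1.
μ − λ = 63.91 − 17.06 = 46.8500
P(W > t) = e^{−(μ−λ)t} = e^{−1.3305} = 0.264334

Final: 0.264334


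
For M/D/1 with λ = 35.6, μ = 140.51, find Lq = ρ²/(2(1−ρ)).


ρ = 35.6/140.51 = 0.2534
M/D/1: Lq = ρ²/(2(1−ρ)) = 0.06419/(2·0.7466) = 0.04299

Final: 0.04299


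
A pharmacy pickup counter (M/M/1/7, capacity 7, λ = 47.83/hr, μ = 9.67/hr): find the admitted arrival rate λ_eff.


ρ = 4.9462; P_K = (1−ρ)ρ^7/(1−ρ^8) = 0.797828
λ_eff = λ(1 − P_K) = 47.83·(1 − 0.797828) = 47.83·0.202172 = 9.6699 /hr

Final: 9.6699 /hr


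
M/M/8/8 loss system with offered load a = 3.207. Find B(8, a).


B(c,a) = (a^c/c!) / Σ_{k=0}^{c} a^k/k!
a^8/8! = 0.277505
Σ terms (k=0..8): 1.00000 + 3.20700 + 5.14242 + 5.49725 + 4.40742 + 2.82692 + 1.51099 + 0.69225 + 0.27751 = 24.561761
B = 0.277505/24.561761 = 0.011298

Final: 0.011298


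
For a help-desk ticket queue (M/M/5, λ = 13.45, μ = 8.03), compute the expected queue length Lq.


a = λ/μ = 1.6750; ρ = a/5 = 0.3350
P₀ = 0.186773
Lq = P₀·a^c·ρ / (c!·(1−ρ)²) = 0.186773·13.18359·0.3350/(120·0.44223)
= 0.01554

Final: 0.01554


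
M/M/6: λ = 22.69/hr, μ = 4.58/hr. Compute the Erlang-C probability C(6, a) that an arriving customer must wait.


a = λ/μ = 4.9541; ρ = a/6 = 0.8257
P₀ = 0.004848 (from M/M/c formula)
C(c,a) = [a^c/(c!(1−ρ))]·P₀ = [14784.75415/(720·0.1743)]·0.004848
= 117.80476·0.004848 = 0.571133

Final: 0.571133


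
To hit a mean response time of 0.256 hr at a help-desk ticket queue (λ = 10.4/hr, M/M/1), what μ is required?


W = 1/(μ−λ) ⇒ μ − λ = 1/W = 1/0.256 = 3.9062
μ = λ + 1/W = 10.4 + 3.9062 = 14.3063 per hr

Final: 14.3063 /hr


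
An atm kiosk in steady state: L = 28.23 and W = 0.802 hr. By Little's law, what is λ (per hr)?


λ = L/W = 28.23/0.802 = 35.1995 /hr

Final: 35.1995 /hr


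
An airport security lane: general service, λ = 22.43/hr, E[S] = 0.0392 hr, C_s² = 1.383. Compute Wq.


ρ = λ·E[S] = 22.43·0.0392 = 0.8793
E[S²] = E[S]²(1+C_s²) = 0.0392²·(1+1.383) = 0.003662
Wq = λ·E[S²]/(2(1−ρ)) = 22.43·0.003662/(2·0.1207) = 0.34012 hr

Final: 0.34012 hr


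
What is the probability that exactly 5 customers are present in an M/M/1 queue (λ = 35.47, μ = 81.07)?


ρ = 35.47/81.07 = 0.4375
P_n = (1−ρ)·ρ^n = (1 − 0.4375)·0.4375^5 = 0.5625·0.016033 = 0.009018

Final: 0.009018


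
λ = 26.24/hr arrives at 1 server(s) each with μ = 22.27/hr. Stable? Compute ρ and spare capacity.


Total capacity cμ = 1·22.27 = 22.27/hr
ρ = λ/(cμ) = 26.24/22.27 = 1.1783
Stable ⇔ ρ < 1: NO
Spare capacity = cμ − λ = 22.27 − 26.24 = -3.97/hr

Final: ρ = 1.1783; unstable; margin = -3.97/hr


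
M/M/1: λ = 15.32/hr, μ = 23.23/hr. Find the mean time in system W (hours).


W = 1/(μ−λ) = 1/(23.23 − 15.32) = 1/7.91 = 0.1264 hr

Final: 0.1264 hr


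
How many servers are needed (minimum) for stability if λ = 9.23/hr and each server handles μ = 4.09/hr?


Stability requires cμ > λ ⇔ c > λ/μ.
λ/μ = 9.23/4.09 = 2.2567
Minimum integer c = ⌊2.2567⌋ + 1 = 3
Check: 3·4.09 = 12.27 > 9.23, while 2·4.09 = 8.18 ≤ 9.23

Final: 3 servers


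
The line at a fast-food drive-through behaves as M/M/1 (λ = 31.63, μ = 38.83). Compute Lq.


ρ = 31.63/38.83 = 0.8146
Lq = ρ²/(1−ρ) = 0.6635/0.1854 = 3.5785

Final: 3.5785


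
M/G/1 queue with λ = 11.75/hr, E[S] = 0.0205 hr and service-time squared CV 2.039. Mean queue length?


ρ = λ·E[S] = 11.75·0.0205 = 0.2409
Lq = ρ²(1+C_s²)/(2(1−ρ)) = 0.05802·(1+2.039)/(2·0.7591)
= 0.05802·3.0390/1.5183 = 0.11614

Final: 0.11614


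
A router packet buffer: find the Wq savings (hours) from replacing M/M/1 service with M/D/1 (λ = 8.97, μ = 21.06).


ρ = 8.97/21.06 = 0.4259
Wq(M/M/1) = ρ/(μ−λ) = 0.4259/12.09 = 0.03523 hr
Wq(M/D/1) = ρ/(2(μ−λ)) = 0.01761 hr
Savings = 0.03523 − 0.01761 = 0.01761 hr

Final: 0.01761 hr


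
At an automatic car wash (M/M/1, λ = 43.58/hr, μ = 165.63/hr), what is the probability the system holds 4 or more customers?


ρ = 43.58/165.63 = 0.2631
P(N ≥ n) = ρ^n = 0.2631^4 = 0.004793

Final: 0.004793


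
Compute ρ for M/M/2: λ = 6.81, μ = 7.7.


ρ = λ/(cμ) = 6.81/(2·7.7) = 6.81/15.40 = 0.4422

Final: 0.4422


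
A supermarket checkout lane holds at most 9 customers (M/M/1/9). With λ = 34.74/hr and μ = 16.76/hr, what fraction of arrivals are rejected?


ρ = λ/μ = 34.74/16.76 = 2.0728
P_K = (1−ρ)ρ^K/(1−ρ^(K+1)) = (-1.0728·706.321130)/(1 − 1464.057043)
= -757.735913/-1463.057043 = 0.517913

Final: 0.517913


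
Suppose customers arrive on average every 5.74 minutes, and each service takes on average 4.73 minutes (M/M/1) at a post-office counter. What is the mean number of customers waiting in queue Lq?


λ = 60/5.74 = 10.4530 /hr
μ = 60/4.73 = 12.6850 /hr
ρ = λ/μ = 10.4530/12.6850 = 0.8240
Lq = ρ²/(1−ρ) = 0.6790/0.1760 = 3.8591

Final: 3.8591


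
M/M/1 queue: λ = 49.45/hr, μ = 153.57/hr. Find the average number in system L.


ρ = λ/μ = 49.45/153.57 = 0.3220
L = ρ/(1−ρ) = 0.3220/(1 − 0.3220) = 0.3220/0.6780 = 0.4749

Final: 0.4749


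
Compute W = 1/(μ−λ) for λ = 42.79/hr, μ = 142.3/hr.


W = 1/(μ−λ) = 1/(142.3 − 42.79) = 1/99.51 = 0.01005 hr

Final: 0.01005 hr


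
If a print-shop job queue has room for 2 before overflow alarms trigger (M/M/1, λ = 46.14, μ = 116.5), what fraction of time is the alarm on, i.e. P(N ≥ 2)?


ρ = 46.14/116.5 = 0.3961
P(N ≥ n) = ρ^n = 0.3961^2 = 0.156857

Final: 0.156857


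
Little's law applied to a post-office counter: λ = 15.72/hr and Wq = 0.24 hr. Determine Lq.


Lq = λWq = 15.72·0.24 = 3.7728

Final: 3.7728


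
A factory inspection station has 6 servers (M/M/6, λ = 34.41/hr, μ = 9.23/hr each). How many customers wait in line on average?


a = λ/μ = 3.7281; ρ = a/6 = 0.6213
P₀ = 0.022619
Lq = P₀·a^c·ρ / (c!·(1−ρ)²) = 0.022619·2684.71278·0.6213/(720·0.14338)
= 0.36550

Final: 0.36550


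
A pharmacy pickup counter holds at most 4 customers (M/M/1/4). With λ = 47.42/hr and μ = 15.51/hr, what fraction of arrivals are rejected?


ρ = λ/μ = 47.42/15.51 = 3.0574
P_K = (1−ρ)ρ^K/(1−ρ^(K+1)) = (-2.0574·87.377378)/(1 − 267.146051)
= -179.768673/-266.146051 = 0.675451

Final: 0.675451


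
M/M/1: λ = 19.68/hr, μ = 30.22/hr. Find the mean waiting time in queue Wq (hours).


ρ = 19.68/30.22 = 0.6512
Wq = ρ/(μ−λ) = 0.6512/(30.22 − 19.68) = 0.6512/10.54 = 0.06179 hr

Final: 0.06179 hr


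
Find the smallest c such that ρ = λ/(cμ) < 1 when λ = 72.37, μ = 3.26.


Stability requires cμ > λ ⇔ c > λ/μ.
λ/μ = 72.37/3.26 = 22.1994
Minimum integer c = ⌊22.1994⌋ + 1 = 23
Check: 23·3.26 = 74.98 > 72.37, while 22·3.26 = 71.72 ≤ 72.37

Final: 23 servers
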